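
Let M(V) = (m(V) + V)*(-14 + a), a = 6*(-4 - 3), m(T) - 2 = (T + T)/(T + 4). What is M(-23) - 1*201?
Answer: 15949/19 ≈ 839.42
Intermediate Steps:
m(T) = 2 + 2*T/(4 + T) (m(T) = 2 + (T + T)/(T + 4) = 2 + (2*T)/(4 + T) = 2 + 2*T/(4 + T))
a = -42 (a = 6*(-7) = -42)
M(V) = -56*V - 224*(2 + V)/(4 + V) (M(V) = (4*(2 + V)/(4 + V) + V)*(-14 - 42) = (V + 4*(2 + V)/(4 + V))*(-56) = -56*V - 224*(2 + V)/(4 + V))
M(-23) - 1*201 = 56*(-8 - 1*(-23)**2 - 8*(-23))/(4 - 23) - 1*201 = 56*(-8 - 1*529 + 184)/(-19) - 201 = 56*(-1/19)*(-8 - 529 + 184) - 201 = 56*(-1/19)*(-353) - 201 = 19768/19 - 201 = 15949/19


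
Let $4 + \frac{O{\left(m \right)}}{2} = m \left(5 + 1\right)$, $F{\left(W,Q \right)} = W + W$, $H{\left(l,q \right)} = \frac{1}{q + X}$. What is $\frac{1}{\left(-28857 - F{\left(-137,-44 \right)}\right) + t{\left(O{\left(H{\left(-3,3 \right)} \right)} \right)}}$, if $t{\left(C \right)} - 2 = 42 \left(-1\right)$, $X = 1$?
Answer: $- \frac{1}{28623} \approx -3.4937 \cdot 10^{-5}$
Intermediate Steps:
$H{\left(l,q \right)} = \frac{1}{1 + q}$ ($H{\left(l,q \right)} = \frac{1}{q + 1} = \frac{1}{1 + q}$)
$F{\left(W,Q \right)} = 2 W$
$O{\left(m \right)} = -8 + 12 m$ ($O{\left(m \right)} = -8 + 2 m \left(5 + 1\right) = -8 + 2 m 6 = -8 + 2 \cdot 6 m = -8 + 12 m$)
$t{\left(C \right)} = -40$ ($t{\left(C \right)} = 2 + 42 \left(-1\right) = 2 - 42 = -40$)
$\frac{1}{\left(-28857 - F{\left(-137,-44 \right)}\right) + t{\left(O{\left(H{\left(-3,3 \right)} \right)} \right)}} = \frac{1}{\left(-28857 - 2 \left(-137\right)\right) - 40} = \frac{1}{\left(-28857 - -274\right) - 40} = \frac{1}{\left(-28857 + 274\right) - 40} = \frac{1}{-28583 - 40} = \frac{1}{-28623} = - \frac{1}{28623}$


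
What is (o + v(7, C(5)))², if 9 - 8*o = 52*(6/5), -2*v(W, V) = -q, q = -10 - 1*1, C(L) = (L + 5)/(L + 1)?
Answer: 237169/1600 ≈ 148.23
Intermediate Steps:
C(L) = (5 + L)/(1 + L)
q = -11 (q = -10 - 1 = -11)
v(W, V) = -11/2 (v(W, V) = -(-1)*(-11)/2 = -½*11 = -11/2)
o = -267/40 (o = 9/8 - 13*6/5/2 = 9/8 - 13*6*(⅕)/2 = 9/8 - 13*6/(2*5) = 9/8 - ⅛*312/5 = 9/8 - 39/5 = -267/40 ≈ -6.6750)
(o + v(7, C(5)))² = (-267/40 - 11/2)² = (-487/40)² = 237169/1600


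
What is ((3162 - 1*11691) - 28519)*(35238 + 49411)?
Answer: -3136076152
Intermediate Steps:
((3162 - 1*11691) - 28519)*(35238 + 49411) = ((3162 - 11691) - 28519)*84649 = (-8529 - 28519)*84649 = -37048*84649 = -3136076152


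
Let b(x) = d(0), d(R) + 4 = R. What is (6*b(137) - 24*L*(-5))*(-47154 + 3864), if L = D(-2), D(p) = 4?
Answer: -19740240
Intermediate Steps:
d(R) = -4 + R
L = 4
b(x) = -4 (b(x) = -4 + 0 = -4)
(6*b(137) - 24*L*(-5))*(-47154 + 3864) = (6*(-4) - 24*4*(-5))*(-47154 + 3864) = (-24 - 96*(-5))*(-43290) = (-24 + 480)*(-43290) = 456*(-43290) = -19740240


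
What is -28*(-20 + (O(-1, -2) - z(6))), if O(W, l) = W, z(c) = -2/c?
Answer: 1736/3 ≈ 578.67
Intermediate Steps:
-28*(-20 + (O(-1, -2) - z(6))) = -28*(-20 + (-1 - (-2)/6)) = -28*(-20 + (-1 - 1*(-1/3))) = -28*(-20 + (-1 + 1/3)) = -28*(-20 - 2/3) = -28*(-62/3) = 1736/3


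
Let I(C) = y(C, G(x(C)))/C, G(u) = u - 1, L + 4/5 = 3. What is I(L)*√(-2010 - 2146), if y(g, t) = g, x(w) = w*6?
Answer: 2*I*√1039 ≈ 64.467*I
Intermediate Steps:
L = 11/5 (L = -⅘ + 3 = 11/5 ≈ 2.2000)
x(w) = 6*w
G(u) = -1 + u
I(C) = 1 (I(C) = C/C = 1)
I(L)*√(-2010 - 2146) = 1*√(-2010 - 2146) = 1*√(-4156) = 1*(2*I*√1039) = 2*I*√1039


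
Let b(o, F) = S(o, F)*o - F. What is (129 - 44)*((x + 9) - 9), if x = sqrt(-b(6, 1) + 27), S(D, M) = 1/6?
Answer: 255*sqrt(3) ≈ 441.67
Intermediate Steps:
S(D, M) = 1/6
b(o, F) = -F + o/6 (b(o, F) = o/6 - F = -F + o/6)
x = 3*sqrt(3) (x = sqrt(-(-1*1 + (1/6)*6) + 27) = sqrt(-(-1 + 1) + 27) = sqrt(-1*0 + 27) = sqrt(0 + 27) = sqrt(27) = 3*sqrt(3) ≈ 5.1962)
(129 - 44)*((x + 9) - 9) = (129 - 44)*((3*sqrt(3) + 9) - 9) = 85*((9 + 3*sqrt(3)) - 9) = 85*(3*sqrt(3)) = 255*sqrt(3)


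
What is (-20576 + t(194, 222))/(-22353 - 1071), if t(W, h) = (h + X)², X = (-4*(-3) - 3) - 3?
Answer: -1963/1464 ≈ -1.3408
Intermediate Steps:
X = 6 (X = (12 - 3) - 3 = 9 - 3 = 6)
t(W, h) = (6 + h)² (t(W, h) = (h + 6)² = (6 + h)²)
(-20576 + t(194, 222))/(-22353 - 1071) = (-20576 + (6 + 222)²)/(-22353 - 1071) = (-20576 + 228²)/(-23424) = (-20576 + 51984)*(-1/23424) = 31408*(-1/23424) = -1963/1464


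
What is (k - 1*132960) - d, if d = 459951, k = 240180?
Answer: -352731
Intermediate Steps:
(k - 1*132960) - d = (240180 - 1*132960) - 1*459951 = (240180 - 132960) - 459951 = 107220 - 459951 = -352731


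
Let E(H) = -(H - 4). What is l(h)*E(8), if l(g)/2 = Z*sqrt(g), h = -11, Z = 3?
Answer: -24*I*sqrt(11) ≈ -79.599*I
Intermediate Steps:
E(H) = 4 - H (E(H) = -(-4 + H) = 4 - H)
l(g) = 6*sqrt(g) (l(g) = 2*(3*sqrt(g)) = 6*sqrt(g))
l(h)*E(8) = (6*sqrt(-11))*(4 - 1*8) = (6*(I*sqrt(11)))*(4 - 8) = (6*I*sqrt(11))*(-4) = -24*I*sqrt(11)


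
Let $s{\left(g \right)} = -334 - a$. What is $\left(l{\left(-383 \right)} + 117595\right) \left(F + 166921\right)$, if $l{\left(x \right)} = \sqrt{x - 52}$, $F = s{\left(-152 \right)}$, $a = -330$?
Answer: $19628604615 + 166917 i \sqrt{435} \approx 1.9629 \cdot 10^{10} + 3.4813 \cdot 10^{6} i$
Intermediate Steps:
$s{\left(g \right)} = -4$ ($s{\left(g \right)} = -334 - -330 = -334 + 330 = -4$)
$F = -4$
$l{\left(x \right)} = \sqrt{-52 + x}$ ($l{\left(x \right)} = \sqrt{x + \left(-57 + 5\right)} = \sqrt{x - 52} = \sqrt{-52 + x}$)
$\left(l{\left(-383 \right)} + 117595\right) \left(F + 166921\right) = \left(\sqrt{-52 - 383} + 117595\right) \left(-4 + 166921\right) = \left(\sqrt{-435} + 117595\right) 166917 = \left(i \sqrt{435} + 117595\right) 166917 = \left(117595 + i \sqrt{435}\right) 166917 = 19628604615 + 166917 i \sqrt{435}$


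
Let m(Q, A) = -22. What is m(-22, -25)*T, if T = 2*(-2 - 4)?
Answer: 264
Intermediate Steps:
T = -12 (T = 2*(-6) = -12)
m(-22, -25)*T = -22*(-12) = 264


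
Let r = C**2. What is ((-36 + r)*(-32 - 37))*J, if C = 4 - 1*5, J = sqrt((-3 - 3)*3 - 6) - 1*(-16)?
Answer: 38640 + 4830*I*sqrt(6) ≈ 38640.0 + 11831.0*I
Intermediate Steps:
J = 16 + 2*I*sqrt(6) (J = sqrt(-6*3 - 6) + 16 = sqrt(-18 - 6) + 16 = sqrt(-24) + 16 = 2*I*sqrt(6) + 16 = 16 + 2*I*sqrt(6) ≈ 16.0 + 4.899*I)
C = -1 (C = 4 - 5 = -1)
r = 1 (r = (-1)**2 = 1)
((-36 + r)*(-32 - 37))*J = ((-36 + 1)*(-32 - 37))*(16 + 2*I*sqrt(6)) = (-35*(-69))*(16 + 2*I*sqrt(6)) = 2415*(16 + 2*I*sqrt(6)) = 38640 + 4830*I*sqrt(6)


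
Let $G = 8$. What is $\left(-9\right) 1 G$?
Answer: $-72$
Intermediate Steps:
$\left(-9\right) 1 G = \left(-9\right) 1 \cdot 8 = \left(-9\right) 8 = -72$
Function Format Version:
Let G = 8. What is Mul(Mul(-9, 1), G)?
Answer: -72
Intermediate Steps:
Mul(Mul(-9, 1), G) = Mul(Mul(-9, 1), 8) = Mul(-9, 8) = -72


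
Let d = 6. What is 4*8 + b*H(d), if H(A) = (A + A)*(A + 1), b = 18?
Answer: 1544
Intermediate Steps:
H(A) = 2*A*(1 + A) (H(A) = (2*A)*(1 + A) = 2*A*(1 + A))
4*8 + b*H(d) = 4*8 + 18*(2*6*(1 + 6)) = 32 + 18*(2*6*7) = 32 + 18*84 = 32 + 1512 = 1544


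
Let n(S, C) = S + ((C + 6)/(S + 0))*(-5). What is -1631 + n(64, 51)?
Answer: -100573/64 ≈ -1571.5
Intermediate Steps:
n(S, C) = S - 5*(6 + C)/S (n(S, C) = S + ((6 + C)/S)*(-5) = S - 5*(6 + C)/S)
-1631 + n(64, 51) = -1631 + (-30 + 64² - 5*51)/64 = -1631 + (-30 + 4096 - 255)/64 = -1631 + (1/64)*3811 = -1631 + 3811/64 = -100573/64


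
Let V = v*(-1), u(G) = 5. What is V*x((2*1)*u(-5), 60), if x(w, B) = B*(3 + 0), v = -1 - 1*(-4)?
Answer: -540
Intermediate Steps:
v = 3 (v = -1 + 4 = 3)
x(w, B) = 3*B (x(w, B) = B*3 = 3*B)
V = -3 (V = 3*(-1) = -3)
V*x((2*1)*u(-5), 60) = -9*60 = -3*180 = -540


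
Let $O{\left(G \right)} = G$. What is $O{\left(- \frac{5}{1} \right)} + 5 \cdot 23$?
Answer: $110$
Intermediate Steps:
$O{\left(- \frac{5}{1} \right)} + 5 \cdot 23 = - \frac{5}{1} + 5 \cdot 23 = \left(-5\right) 1 + 115 = -5 + 115 = 110$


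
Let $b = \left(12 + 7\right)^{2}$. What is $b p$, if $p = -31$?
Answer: $-11191$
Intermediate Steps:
$b = 361$ ($b = 19^{2} = 361$)
$b p = 361 \left(-31\right) = -11191$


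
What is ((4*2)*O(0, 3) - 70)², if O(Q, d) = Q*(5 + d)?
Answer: 4900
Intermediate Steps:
((4*2)*O(0, 3) - 70)² = ((4*2)*(0*(5 + 3)) - 70)² = (8*(0*8) - 70)² = (8*0 - 70)² = (0 - 70)² = (-70)² = 4900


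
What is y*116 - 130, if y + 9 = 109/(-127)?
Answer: -161742/127 ≈ -1273.6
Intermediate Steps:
y = -1252/127 (y = -9 + 109/(-127) = -9 + 109*(-1/127) = -9 - 109/127 = -1252/127 ≈ -9.8583)
y*116 - 130 = -1252/127*116 - 130 = -145232/127 - 130 = -161742/127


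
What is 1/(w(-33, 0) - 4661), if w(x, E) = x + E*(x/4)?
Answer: -1/4694 ≈ -0.00021304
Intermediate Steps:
w(x, E) = x + E*x/4 (w(x, E) = x + E*(x*(¼)) = x + E*(x/4) = x + E*x/4)
1/(w(-33, 0) - 4661) = 1/((¼)*(-33)*(4 + 0) - 4661) = 1/((¼)*(-33)*4 - 4661) = 1/(-33 - 4661) = 1/(-4694) = -1/4694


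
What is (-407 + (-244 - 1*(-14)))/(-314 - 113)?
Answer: 91/61 ≈ 1.4918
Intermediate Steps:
(-407 + (-244 - 1*(-14)))/(-314 - 113) = (-407 + (-244 + 14))/(-427) = (-407 - 230)*(-1/427) = -637*(-1/427) = 91/61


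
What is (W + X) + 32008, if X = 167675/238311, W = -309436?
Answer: -66113976433/238311 ≈ -2.7743e+5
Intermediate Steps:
X = 167675/238311 (X = 167675*(1/238311) = 167675/238311 ≈ 0.70360)
(W + X) + 32008 = (-309436 + 167675/238311) + 32008 = -73741834921/238311 + 32008 = -66113976433/238311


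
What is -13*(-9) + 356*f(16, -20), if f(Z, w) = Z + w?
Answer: -1307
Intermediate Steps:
-13*(-9) + 356*f(16, -20) = -13*(-9) + 356*(16 - 20) = 117 + 356*(-4) = 117 - 1424 = -1307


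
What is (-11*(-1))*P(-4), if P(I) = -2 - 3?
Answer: -55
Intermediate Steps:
P(I) = -5
(-11*(-1))*P(-4) = -11*(-1)*(-5) = 11*(-5) = -55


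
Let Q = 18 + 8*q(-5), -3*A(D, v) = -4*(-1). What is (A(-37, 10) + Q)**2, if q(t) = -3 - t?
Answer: 9604/9 ≈ 1067.1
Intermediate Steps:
A(D, v) = -4/3 (A(D, v) = -(-4)*(-1)/3 = -1/3*4 = -4/3)
Q = 34 (Q = 18 + 8*(-3 - 1*(-5)) = 18 + 8*(-3 + 5) = 18 + 8*2 = 18 + 16 = 34)
(A(-37, 10) + Q)**2 = (-4/3 + 34)**2 = (98/3)**2 = 9604/9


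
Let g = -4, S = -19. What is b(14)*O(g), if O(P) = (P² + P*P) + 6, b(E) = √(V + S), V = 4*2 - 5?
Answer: 152*I ≈ 152.0*I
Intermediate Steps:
V = 3 (V = 8 - 5 = 3)
b(E) = 4*I (b(E) = √(3 - 19) = √(-16) = 4*I)
O(P) = 6 + 2*P² (O(P) = (P² + P²) + 6 = 2*P² + 6 = 6 + 2*P²)
b(14)*O(g) = (4*I)*(6 + 2*(-4)²) = (4*I)*(6 + 2*16) = (4*I)*(6 + 32) = (4*I)*38 = 152*I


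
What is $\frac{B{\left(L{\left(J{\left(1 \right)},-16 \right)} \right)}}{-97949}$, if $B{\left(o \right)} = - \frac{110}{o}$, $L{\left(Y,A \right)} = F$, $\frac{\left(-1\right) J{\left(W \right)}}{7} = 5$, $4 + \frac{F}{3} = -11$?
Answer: $- \frac{22}{881541} \approx -2.4956 \cdot 10^{-5}$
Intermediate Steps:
$F = -45$ ($F = -12 + 3 \left(-11\right) = -12 - 33 = -45$)
$J{\left(W \right)} = -35$ ($J{\left(W \right)} = \left(-7\right) 5 = -35$)
$L{\left(Y,A \right)} = -45$
$\frac{B{\left(L{\left(J{\left(1 \right)},-16 \right)} \right)}}{-97949} = \frac{\left(-110\right) \frac{1}{-45}}{-97949} = \left(-110\right) \left(- \frac{1}{45}\right) \left(- \frac{1}{97949}\right) = \frac{22}{9} \left(- \frac{1}{97949}\right) = - \frac{22}{881541}$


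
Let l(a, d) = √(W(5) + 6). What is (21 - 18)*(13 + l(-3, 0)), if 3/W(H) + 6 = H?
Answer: 39 + 3*√3 ≈ 44.196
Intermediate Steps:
W(H) = 3/(-6 + H)
l(a, d) = √3 (l(a, d) = √(3/(-6 + 5) + 6) = √(3/(-1) + 6) = √(3*(-1) + 6) = √(-3 + 6) = √3)
(21 - 18)*(13 + l(-3, 0)) = (21 - 18)*(13 + √3) = 3*(13 + √3) = 39 + 3*√3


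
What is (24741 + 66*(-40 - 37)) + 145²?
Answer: 40684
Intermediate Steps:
(24741 + 66*(-40 - 37)) + 145² = (24741 + 66*(-77)) + 21025 = (24741 - 5082) + 21025 = 19659 + 21025 = 40684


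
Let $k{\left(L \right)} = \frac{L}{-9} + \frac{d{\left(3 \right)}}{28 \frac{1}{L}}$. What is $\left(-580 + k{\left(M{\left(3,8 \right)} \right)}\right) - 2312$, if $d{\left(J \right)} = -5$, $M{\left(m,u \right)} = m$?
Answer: $- \frac{243001}{84} \approx -2892.9$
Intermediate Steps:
$k{\left(L \right)} = - \frac{73 L}{252}$ ($k{\left(L \right)} = \frac{L}{-9} - \frac{5}{28 \frac{1}{L}} = L \left(- \frac{1}{9}\right) - 5 \frac{L}{28} = - \frac{L}{9} - \frac{5 L}{28} = - \frac{73 L}{252}$)
$\left(-580 + k{\left(M{\left(3,8 \right)} \right)}\right) - 2312 = \left(-580 - \frac{73}{84}\right) - 2312 = - \frac{48793}{84} - 2312 = - \frac{243001}{84}$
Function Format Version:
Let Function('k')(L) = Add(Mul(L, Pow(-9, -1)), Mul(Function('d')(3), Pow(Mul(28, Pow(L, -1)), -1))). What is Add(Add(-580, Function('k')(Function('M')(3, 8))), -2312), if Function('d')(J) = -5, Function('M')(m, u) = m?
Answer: Rational(-243001, 84) ≈ -2892.9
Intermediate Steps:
Function('k')(L) = Mul(Rational(-73, 252), L) (Function('k')(L) = Add(Mul(L, Pow(-9, -1)), Mul(-5, Pow(Mul(28, Pow(L, -1)), -1))) = Add(Mul(L, Rational(-1, 9)), Mul(-5, Mul(Rational(1, 28), L))) = Add(Mul(Rational(-1, 9), L), Mul(Rational(-5, 28), L)) = Mul(Rational(-73, 252), L))
Add(Add(-580, Function('k')(Function('M')(3, 8))), -2312) = Add(Add(-580, Mul(Rational(-73, 252), 3)), -2312) = Add(Add(-580, Rational(-73, 84)), -2312) = Add(Rational(-48793, 84), -2312) = Rational(-243001, 84)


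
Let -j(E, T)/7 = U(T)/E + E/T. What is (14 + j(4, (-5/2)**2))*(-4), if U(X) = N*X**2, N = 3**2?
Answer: 969143/400 ≈ 2422.9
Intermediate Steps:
N = 9
U(X) = 9*X**2
j(E, T) = -63*T**2/E - 7*E/T (j(E, T) = -7*((9*T**2)/E + E/T) = -7*(9*T**2/E + E/T) = -7*(E/T + 9*T**2/E) = -63*T**2/E - 7*E/T)
(14 + j(4, (-5/2)**2))*(-4) = (14 + (-63*((-5/2)**2)**2/4 - 7*4/(-5/2)**2))*(-4) = (14 + (-63*1/4*((-5*1/2)**2)**2 - 7*4/(-5*1/2)**2))*(-4) = (14 + (-63*1/4*((-5/2)**2)**2 - 7*4/(-5/2)**2))*(-4) = (14 + (-63*1/4*(25/4)**2 - 7*4/25/4))*(-4) = (14 + (-63*1/4*625/16 - 7*4*4/25))*(-4) = (14 + (-39375/64 - 112/25))*(-4) = (14 - 991543/1600)*(-4) = -969143/1600*(-4) = 969143/400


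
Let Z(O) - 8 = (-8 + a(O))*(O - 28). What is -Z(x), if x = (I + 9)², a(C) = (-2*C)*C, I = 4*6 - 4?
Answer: 1150045402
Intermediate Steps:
I = 20 (I = 24 - 4 = 20)
a(C) = -2*C²
x = 841 (x = (20 + 9)² = 29² = 841)
Z(O) = 8 + (-28 + O)*(-8 - 2*O²) (Z(O) = 8 + (-8 - 2*O²)*(O - 28) = 8 + (-8 - 2*O²)*(-28 + O) = 8 + (-28 + O)*(-8 - 2*O²))
-Z(x) = -(232 - 8*841 - 2*841³ + 56*841²) = -(232 - 6728 - 2*594823321 + 56*707281) = -(232 - 6728 - 1189646642 + 39607736) = -1*(-1150045402) = 1150045402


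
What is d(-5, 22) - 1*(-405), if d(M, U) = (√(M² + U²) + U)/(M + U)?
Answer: 6907/17 + √509/17 ≈ 407.62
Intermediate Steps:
d(M, U) = (U + √(M² + U²))/(M + U)
d(-5, 22) - 1*(-405) = (22 + √((-5)² + 22²))/(-5 + 22) - 1*(-405) = (22 + √(25 + 484))/17 + 405 = (22 + √509)/17 + 405 = (22/17 + √509/17) + 405 = 6907/17 + √509/17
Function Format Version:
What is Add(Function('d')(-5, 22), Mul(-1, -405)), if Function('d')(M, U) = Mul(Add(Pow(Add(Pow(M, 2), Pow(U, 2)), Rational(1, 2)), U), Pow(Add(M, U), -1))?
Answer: Add(Rational(6907, 17), Mul(Rational(1, 17), Pow(509, Rational(1, 2)))) ≈ 407.62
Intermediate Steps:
Function('d')(M, U) = Mul(Pow(Add(M, U), -1), Add(U, Pow(Add(Pow(M, 2), Pow(U, 2)), Rational(1, 2)))) (Function('d')(M, U) = Mul(Add(U, Pow(Add(Pow(M, 2), Pow(U, 2)), Rational(1, 2))), Pow(Add(M, U), -1)) = Mul(Pow(Add(M, U), -1), Add(U, Pow(Add(Pow(M, 2), Pow(U, 2)), Rational(1, 2)))))
Add(Function('d')(-5, 22), Mul(-1, -405)) = Add(Mul(Pow(Add(-5, 22), -1), Add(22, Pow(Add(Pow(-5, 2), Pow(22, 2)), Rational(1, 2)))), Mul(-1, -405)) = Add(Mul(Pow(17, -1), Add(22, Pow(Add(25, 484), Rational(1, 2)))), 405) = Add(Mul(Rational(1, 17), Add(22, Pow(509, Rational(1, 2)))), 405) = Add(Add(Rational(22, 17), Mul(Rational(1, 17), Pow(509, Rational(1, 2)))), 405) = Add(Rational(6907, 17), Mul(Rational(1, 17), Pow(509, Rational(1, 2))))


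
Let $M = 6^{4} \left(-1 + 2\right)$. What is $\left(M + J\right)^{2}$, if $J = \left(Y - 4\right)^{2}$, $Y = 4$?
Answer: $1679616$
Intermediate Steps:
$J = 0$ ($J = \left(4 - 4\right)^{2} = 0^{2} = 0$)
$M = 1296$ ($M = 1296 \cdot 1 = 1296$)
$\left(M + J\right)^{2} = \left(1296 + 0\right)^{2} = 1296^{2} = 1679616$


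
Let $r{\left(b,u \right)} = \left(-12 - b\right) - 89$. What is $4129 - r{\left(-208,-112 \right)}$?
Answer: $4022$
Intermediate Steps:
$r{\left(b,u \right)} = -101 - b$ ($r{\left(b,u \right)} = \left(-12 - b\right) - 89 = -101 - b$)
$4129 - r{\left(-208,-112 \right)} = 4129 - \left(-101 - -208\right) = 4129 - \left(-101 + 208\right) = 4129 - 107 = 4022$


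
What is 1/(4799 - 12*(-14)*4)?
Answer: 1/5471 ≈ 0.00018278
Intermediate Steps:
1/(4799 - 12*(-14)*4) = 1/(4799 + 168*4) = 1/(4799 + 672) = 1/5471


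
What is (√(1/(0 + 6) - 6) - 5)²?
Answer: (30 - I*√210)²/36 ≈ 19.167 - 24.152*I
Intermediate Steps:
(√(1/(0 + 6) - 6) - 5)² = (√(1/6 - 6) - 5)² = (√(⅙ - 6) - 5)² = (√(-35/6) - 5)² = (I*√210/6 - 5)² = (-5 + I*√210/6)²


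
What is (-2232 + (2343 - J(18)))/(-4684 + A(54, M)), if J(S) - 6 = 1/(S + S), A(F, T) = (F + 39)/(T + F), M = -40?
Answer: -26453/1178694 ≈ -0.022443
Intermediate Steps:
A(F, T) = (39 + F)/(F + T)
J(S) = 6 + 1/(2*S) (J(S) = 6 + 1/(S + S) = 6 + 1/(2*S))
(-2232 + (2343 - J(18)))/(-4684 + A(54, M)) = (-2232 + (2343 - (6 + (1/2)/18)))/(-4684 + (39 + 54)/(54 - 40)) = (-2232 + (2343 - (6 + (1/2)*(1/18))))/(-4684 + 93/14) = (-2232 + (2343 - (6 + 1/36)))/(-4684 + (1/14)*93) = (-2232 + (2343 - 1*217/36))/(-4684 + 93/14) = (-2232 + (2343 - 217/36))/(-65483/14) = (-2232 + 84131/36)*(-14/65483) = (3779/36)*(-14/65483) = -26453/1178694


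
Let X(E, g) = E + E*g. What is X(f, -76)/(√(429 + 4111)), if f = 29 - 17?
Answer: -90*√1135/227 ≈ -13.357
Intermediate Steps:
f = 12
X(f, -76)/(√(429 + 4111)) = (12*(1 - 76))/(√(429 + 4111)) = (12*(-75))/(√4540) = -900*√1135/2270 = -90*√1135/227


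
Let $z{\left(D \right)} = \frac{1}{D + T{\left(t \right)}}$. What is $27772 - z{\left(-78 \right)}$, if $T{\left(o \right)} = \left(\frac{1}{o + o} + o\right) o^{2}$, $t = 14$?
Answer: $\frac{74234555}{2673} \approx 27772.0$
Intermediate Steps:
$T{\left(o \right)} = o^{2} \left(o + \frac{1}{2 o}\right)$ ($T{\left(o \right)} = \left(\frac{1}{2 o} + o\right) o^{2} = \left(o + \frac{1}{2 o}\right) o^{2} = o^{2} \left(o + \frac{1}{2 o}\right)$)
$z{\left(D \right)} = \frac{1}{2751 + D}$ ($z{\left(D \right)} = \frac{1}{D + \left(14^{3} + \frac{1}{2} \cdot 14\right)} = \frac{1}{D + \left(2744 + 7\right)} = \frac{1}{D + 2751} = \frac{1}{2751 + D}$)
$27772 - z{\left(-78 \right)} = 27772 - \frac{1}{2751 - 78} = 27772 - \frac{1}{2673} = \frac{74234555}{2673}$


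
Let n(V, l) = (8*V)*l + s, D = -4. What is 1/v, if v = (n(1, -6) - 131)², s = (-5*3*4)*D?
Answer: 1/3721 ≈ 0.00026874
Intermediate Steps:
s = 240 (s = (-5*3*4)*(-4) = -15*4*(-4) = -60*(-4) = 240)
n(V, l) = 240 + 8*V*l (n(V, l) = (8*V)*l + 240 = 8*V*l + 240 = 240 + 8*V*l)
v = 3721 (v = ((240 + 8*1*(-6)) - 131)² = ((240 - 48) - 131)² = (192 - 131)² = 61² = 3721)
1/v = 1/3721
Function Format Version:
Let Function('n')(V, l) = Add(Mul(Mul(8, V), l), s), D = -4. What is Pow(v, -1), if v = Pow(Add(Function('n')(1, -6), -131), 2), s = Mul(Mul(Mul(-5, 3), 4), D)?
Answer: Rational(1, 3721) ≈ 0.00026874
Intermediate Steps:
s = 240 (s = Mul(Mul(Mul(-5, 3), 4), -4) = Mul(Mul(-15, 4), -4) = Mul(-60, -4) = 240)
Function('n')(V, l) = Add(240, Mul(8, V, l)) (Function('n')(V, l) = Add(Mul(Mul(8, V), l), 240) = Add(Mul(8, V, l), 240) = Add(240, Mul(8, V, l)))
v = 3721 (v = Pow(Add(Add(240, Mul(8, 1, -6)), -131), 2) = Pow(Add(Add(240, -48), -131), 2) = Pow(Add(192, -131), 2) = Pow(61, 2) = 3721)
Pow(v, -1) = Pow(3721, -1) = Rational(1, 3721)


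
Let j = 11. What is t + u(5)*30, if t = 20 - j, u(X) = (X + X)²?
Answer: 3009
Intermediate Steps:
u(X) = 4*X² (u(X) = (2*X)² = 4*X²)
t = 9 (t = 20 - 1*11 = 20 - 11 = 9)
t + u(5)*30 = 9 + (4*5²)*30 = 9 + (4*25)*30 = 9 + 100*30 = 9 + 3000 = 3009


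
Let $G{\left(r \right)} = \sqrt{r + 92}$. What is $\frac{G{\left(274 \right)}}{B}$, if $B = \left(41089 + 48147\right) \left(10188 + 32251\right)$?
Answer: $\frac{\sqrt{366}}{3787086604} \approx 5.0517 \cdot 10^{-9}$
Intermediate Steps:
$G{\left(r \right)} = \sqrt{92 + r}$
$B = 3787086604$ ($B = 89236 \cdot 42439 = 3787086604$)
$\frac{G{\left(274 \right)}}{B} = \frac{\sqrt{92 + 274}}{3787086604} = \sqrt{366} \cdot \frac{1}{3787086604} = \frac{\sqrt{366}}{3787086604}$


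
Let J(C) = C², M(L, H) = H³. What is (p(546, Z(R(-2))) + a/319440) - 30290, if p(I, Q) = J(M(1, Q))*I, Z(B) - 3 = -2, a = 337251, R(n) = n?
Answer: -3167028703/106480 ≈ -29743.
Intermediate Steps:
Z(B) = 1 (Z(B) = 3 - 2 = 1)
p(I, Q) = I*Q⁶ (p(I, Q) = (Q³)²*I = Q⁶*I = I*Q⁶)
(p(546, Z(R(-2))) + a/319440) - 30290 = (546*1⁶ + 337251/319440) - 30290 = (546*1 + 337251*(1/319440)) - 30290 = (546 + 112417/106480) - 30290 = 58250497/106480 - 30290 = -3167028703/106480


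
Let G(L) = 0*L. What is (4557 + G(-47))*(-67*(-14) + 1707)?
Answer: 12053265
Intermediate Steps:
G(L) = 0
(4557 + G(-47))*(-67*(-14) + 1707) = (4557 + 0)*(-67*(-14) + 1707) = 4557*(938 + 1707) = 4557*2645 = 12053265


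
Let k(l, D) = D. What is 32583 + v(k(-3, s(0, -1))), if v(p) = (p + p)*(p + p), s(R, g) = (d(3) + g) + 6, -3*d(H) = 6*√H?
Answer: 32731 - 80*√3 ≈ 32592.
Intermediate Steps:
d(H) = -2*√H
s(R, g) = 6 + g - 2*√3 (s(R, g) = (-2*√3 + g) + 6 = (g - 2*√3) + 6 = 6 + g - 2*√3)
v(p) = 4*p² (v(p) = (2*p)*(2*p) = 4*p²)
32583 + v(k(-3, s(0, -1))) = 32583 + 4*(6 - 1 - 2*√3)² = 32583 + 4*(5 - 2*√3)²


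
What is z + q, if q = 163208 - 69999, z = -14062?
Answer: 79147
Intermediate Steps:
q = 93209
z + q = -14062 + 93209 = 79147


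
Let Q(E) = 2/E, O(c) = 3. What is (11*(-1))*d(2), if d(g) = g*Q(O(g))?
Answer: -44/3 ≈ -14.667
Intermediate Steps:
d(g) = 2*g/3 (d(g) = g*(2/3) = g*(2*(⅓)) = g*(⅔) = 2*g/3)
(11*(-1))*d(2) = (11*(-1))*((⅔)*2) = -11*4/3 = -44/3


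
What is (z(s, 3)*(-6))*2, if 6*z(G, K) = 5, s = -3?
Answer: -10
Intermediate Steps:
z(G, K) = 5/6 (z(G, K) = (1/6)*5 = 5/6)
(z(s, 3)*(-6))*2 = ((5/6)*(-6))*2 = -5*2 = -10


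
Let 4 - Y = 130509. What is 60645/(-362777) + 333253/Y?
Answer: -128810999306/47344212385 ≈ -2.7207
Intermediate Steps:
Y = -130505 (Y = 4 - 1*130509 = 4 - 130509 = -130505)
60645/(-362777) + 333253/Y = 60645/(-362777) + 333253/(-130505) = 60645*(-1/362777) + 333253*(-1/130505) = -60645/362777 - 333253/130505 = -128810999306/47344212385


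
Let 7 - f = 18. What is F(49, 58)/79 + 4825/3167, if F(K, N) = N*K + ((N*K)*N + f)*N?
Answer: 30285426739/250193 ≈ 1.2105e+5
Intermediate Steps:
f = -11 (f = 7 - 1*18 = 7 - 18 = -11)
F(K, N) = K*N + N*(-11 + K*N²) (F(K, N) = N*K + ((N*K)*N - 11)*N = K*N + ((K*N)*N - 11)*N = K*N + (K*N² - 11)*N = K*N + (-11 + K*N²)*N = K*N + N*(-11 + K*N²))
F(49, 58)/79 + 4825/3167 = (58*(-11 + 49 + 49*58²))/79 + 4825/3167 = (58*(-11 + 49 + 49*3364))*(1/79) + 4825*(1/3167) = (58*(-11 + 49 + 164836))*(1/79) + 4825/3167 = (58*164874)*(1/79) + 4825/3167 = 9562692*(1/79) + 4825/3167 = 9562692/79 + 4825/3167 = 30285426739/250193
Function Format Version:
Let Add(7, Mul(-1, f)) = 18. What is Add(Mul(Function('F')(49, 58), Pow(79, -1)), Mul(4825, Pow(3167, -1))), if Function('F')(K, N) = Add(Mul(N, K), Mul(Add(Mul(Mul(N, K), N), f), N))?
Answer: Rational(30285426739, 250193) ≈ 1.2105e+5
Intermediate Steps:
f = -11 (f = Add(7, Mul(-1, 18)) = Add(7, -18) = -11)
Function('F')(K, N) = Add(Mul(K, N), Mul(N, Add(-11, Mul(K, Pow(N, 2))))) (Function('F')(K, N) = Add(Mul(N, K), Mul(Add(Mul(Mul(N, K), N), -11), N)) = Add(Mul(K, N), Mul(Add(Mul(Mul(K, N), N), -11), N)) = Add(Mul(K, N), Mul(Add(Mul(K, Pow(N, 2)), -11), N)) = Add(Mul(K, N), Mul(Add(-11, Mul(K, Pow(N, 2))), N)) = Add(Mul(K, N), Mul(N, Add(-11, Mul(K, Pow(N, 2))))))
Add(Mul(Function('F')(49, 58), Pow(79, -1)), Mul(4825, Pow(3167, -1))) = Add(Mul(Mul(58, Add(-11, 49, Mul(49, Pow(58, 2)))), Pow(79, -1)), Mul(4825, Pow(3167, -1))) = Add(Mul(Mul(58, Add(-11, 49, Mul(49, 3364))), Rational(1, 79)), Mul(4825, Rational(1, 3167))) = Add(Mul(Mul(58, Add(-11, 49, 164836)), Rational(1, 79)), Rational(4825, 3167)) = Add(Mul(Mul(58, 164874), Rational(1, 79)), Rational(4825, 3167)) = Add(Mul(9562692, Rational(1, 79)), Rational(4825, 3167)) = Add(Rational(9562692, 79), Rational(4825, 3167)) = Rational(30285426739, 250193)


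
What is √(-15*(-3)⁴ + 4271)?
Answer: 4*√191 ≈ 55.281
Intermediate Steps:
√(-15*(-3)⁴ + 4271) = √(-15*81 + 4271) = √(-1215 + 4271) = √3056 = 4*√191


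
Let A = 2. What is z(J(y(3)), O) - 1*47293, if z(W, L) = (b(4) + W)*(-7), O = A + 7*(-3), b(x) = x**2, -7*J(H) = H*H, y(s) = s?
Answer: -47396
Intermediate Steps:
J(H) = -H**2/7 (J(H) = -H*H/7 = -H**2/7)
O = -19 (O = 2 + 7*(-3) = 2 - 21 = -19)
z(W, L) = -112 - 7*W (z(W, L) = (4**2 + W)*(-7) = (16 + W)*(-7) = -112 - 7*W)
z(J(y(3)), O) - 1*47293 = (-112 - (-1)*3**2) - 1*47293 = (-112 - (-1)*9) - 47293 = (-112 - 7*(-9/7)) - 47293 = (-112 + 9) - 47293 = -103 - 47293 = -47396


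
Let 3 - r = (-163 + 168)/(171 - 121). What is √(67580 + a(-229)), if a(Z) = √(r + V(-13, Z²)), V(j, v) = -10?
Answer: √(6758000 + 10*I*√710)/10 ≈ 259.96 + 0.005125*I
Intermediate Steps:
r = 29/10 (r = 3 - (-163 + 168)/(171 - 121) = 3 - 5/50 = 3 - 1*⅒ = 3 - ⅒ = 29/10 ≈ 2.9000)
a(Z) = I*√710/10 (a(Z) = √(29/10 - 10) = √(-71/10) = I*√710/10)
√(67580 + a(-229)) = √(67580 + I*√710/10)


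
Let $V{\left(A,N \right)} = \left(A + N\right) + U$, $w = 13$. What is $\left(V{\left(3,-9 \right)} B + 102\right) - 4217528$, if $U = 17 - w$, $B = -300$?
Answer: $-4216826$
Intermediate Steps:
$U = 4$ ($U = 17 - 13 = 4$)
$V{\left(A,N \right)} = 4 + A + N$ ($V{\left(A,N \right)} = \left(A + N\right) + 4 = 4 + A + N$)
$\left(V{\left(3,-9 \right)} B + 102\right) - 4217528 = \left(\left(4 + 3 - 9\right) \left(-300\right) + 102\right) - 4217528 = \left(\left(-2\right) \left(-300\right) + 102\right) - 4217528 = \left(600 + 102\right) - 4217528 = 702 - 4217528 = -4216826$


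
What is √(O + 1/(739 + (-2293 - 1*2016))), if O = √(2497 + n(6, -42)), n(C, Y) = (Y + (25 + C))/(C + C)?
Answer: √(-3570 + 2124150*√89859)/3570 ≈ 7.0683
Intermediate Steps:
n(C, Y) = (25 + C + Y)/(2*C) (n(C, Y) = (25 + C + Y)/((2*C)) = (25 + C + Y)*(1/(2*C)) = (25 + C + Y)/(2*C))
O = √89859/6 (O = √(2497 + (½)*(25 + 6 - 42)/6) = √(2497 + (½)*(⅙)*(-11)) = √(2497 - 11/12) = √(29953/12) = √89859/6 ≈ 49.961)
√(O + 1/(739 + (-2293 - 1*2016))) = √(√89859/6 + 1/(739 + (-2293 - 1*2016))) = √(√89859/6 + 1/(739 + (-2293 - 2016))) = √(√89859/6 + 1/(739 - 4309)) = √(√89859/6 + 1/(-3570)) = √(√89859/6 - 1/3570) = √(-1/3570 + √89859/6)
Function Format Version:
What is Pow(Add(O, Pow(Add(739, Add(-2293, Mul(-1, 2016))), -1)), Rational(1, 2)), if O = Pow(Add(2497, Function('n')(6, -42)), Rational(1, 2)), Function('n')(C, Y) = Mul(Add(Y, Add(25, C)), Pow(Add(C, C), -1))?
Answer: Mul(Rational(1, 3570), Pow(Add(-3570, Mul(2124150, Pow(89859, Rational(1, 2)))), Rational(1, 2))) ≈ 7.0683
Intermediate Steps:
Function('n')(C, Y) = Mul(Rational(1, 2), Pow(C, -1), Add(25, C, Y)) (Function('n')(C, Y) = Mul(Add(25, C, Y), Pow(Mul(2, C), -1)) = Mul(Add(25, C, Y), Mul(Rational(1, 2), Pow(C, -1))) = Mul(Rational(1, 2), Pow(C, -1), Add(25, C, Y)))
O = Mul(Rational(1, 6), Pow(89859, Rational(1, 2))) (O = Pow(Add(2497, Mul(Rational(1, 2), Pow(6, -1), Add(25, 6, -42))), Rational(1, 2)) = Pow(Add(2497, Mul(Rational(1, 2), Rational(1, 6), -11)), Rational(1, 2)) = Pow(Add(2497, Rational(-11, 12)), Rational(1, 2)) = Pow(Rational(29953, 12), Rational(1, 2)) = Mul(Rational(1, 6), Pow(89859, Rational(1, 2))) ≈ 49.961)
Pow(Add(O, Pow(Add(739, Add(-2293, Mul(-1, 2016))), -1)), Rational(1, 2)) = Pow(Add(Mul(Rational(1, 6), Pow(89859, Rational(1, 2))), Pow(Add(739, Add(-2293, Mul(-1, 2016))), -1)), Rational(1, 2)) = Pow(Add(Mul(Rational(1, 6), Pow(89859, Rational(1, 2))), Pow(Add(739, Add(-2293, -2016)), -1)), Rational(1, 2)) = Pow(Add(Mul(Rational(1, 6), Pow(89859, Rational(1, 2))), Pow(Add(739, -4309), -1)), Rational(1, 2)) = Pow(Add(Mul(Rational(1, 6), Pow(89859, Rational(1, 2))), Pow(-3570, -1)), Rational(1, 2)) = Pow(Add(Mul(Rational(1, 6), Pow(89859, Rational(1, 2))), Rational(-1, 3570)), Rational(1, 2)) = Pow(Add(Rational(-1, 3570), Mul(Rational(1, 6), Pow(89859, Rational(1, 2)))), Rational(1, 2))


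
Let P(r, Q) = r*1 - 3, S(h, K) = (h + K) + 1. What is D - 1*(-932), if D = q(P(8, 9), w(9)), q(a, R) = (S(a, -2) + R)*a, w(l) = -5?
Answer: 927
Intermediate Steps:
S(h, K) = 1 + K + h (S(h, K) = (K + h) + 1 = 1 + K + h)
P(r, Q) = -3 + r (P(r, Q) = r - 3 = -3 + r)
q(a, R) = a*(-1 + R + a) (q(a, R) = ((1 - 2 + a) + R)*a = ((-1 + a) + R)*a = (-1 + R + a)*a = a*(-1 + R + a))
D = -5 (D = (-3 + 8)*(-1 - 5 + (-3 + 8)) = 5*(-1 - 5 + 5) = 5*(-1) = -5)
D - 1*(-932) = -5 - 1*(-932) = -5 + 932 = 927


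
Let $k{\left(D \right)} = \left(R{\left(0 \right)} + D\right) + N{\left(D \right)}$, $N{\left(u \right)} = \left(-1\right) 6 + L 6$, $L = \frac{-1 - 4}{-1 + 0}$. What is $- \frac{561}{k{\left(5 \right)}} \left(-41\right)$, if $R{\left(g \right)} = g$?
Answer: $\frac{23001}{29} \approx 793.14$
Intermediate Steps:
$L = 5$ ($L = - \frac{5}{-1} = \left(-5\right) \left(-1\right) = 5$)
$N{\left(u \right)} = 24$ ($N{\left(u \right)} = \left(-1\right) 6 + 5 \cdot 6 = -6 + 30 = 24$)
$k{\left(D \right)} = 24 + D$ ($k{\left(D \right)} = \left(0 + D\right) + 24 = D + 24 = 24 + D$)
$- \frac{561}{k{\left(5 \right)}} \left(-41\right) = - \frac{561}{24 + 5} \left(-41\right) = - \frac{561}{29} \left(-41\right) = \left(-561\right) \frac{1}{29} \left(-41\right) = \left(- \frac{561}{29}\right) \left(-41\right) = \frac{23001}{29}$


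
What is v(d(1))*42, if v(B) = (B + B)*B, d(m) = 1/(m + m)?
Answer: 21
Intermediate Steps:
d(m) = 1/(2*m)
v(B) = 2*B² (v(B) = (2*B)*B = 2*B²)
v(d(1))*42 = (2*((½)/1)²)*42 = (2*((½)*1)²)*42 = (2*(½)²)*42 = (2*(¼))*42 = (½)*42 = 21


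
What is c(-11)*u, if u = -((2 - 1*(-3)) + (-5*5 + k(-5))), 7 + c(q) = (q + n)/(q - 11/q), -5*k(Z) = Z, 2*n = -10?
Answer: -513/5 ≈ -102.60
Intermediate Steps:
n = -5 (n = (1/2)*(-10) = -5)
k(Z) = -Z/5
c(q) = -7 + (-5 + q)/(q - 11/q) (c(q) = -7 + (q - 5)/(q - 11/q) = -7 + (-5 + q)/(q - 11/q))
u = 19 (u = -((2 - 1*(-3)) + (-5*5 - 1/5*(-5))) = -((2 + 3) + (-25 + 1)) = -(5 - 24) = -1*(-19) = 19)
c(-11)*u = ((77 - 6*(-11)**2 - 5*(-11))/(-11 + (-11)**2))*19 = ((77 - 6*121 + 55)/(-11 + 121))*19 = ((77 - 726 + 55)/110)*19 = ((1/110)*(-594))*19 = -27/5*19 = -513/5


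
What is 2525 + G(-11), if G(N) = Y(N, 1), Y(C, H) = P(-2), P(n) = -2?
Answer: 2523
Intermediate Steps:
Y(C, H) = -2
G(N) = -2
2525 + G(-11) = 2525 - 2 = 2523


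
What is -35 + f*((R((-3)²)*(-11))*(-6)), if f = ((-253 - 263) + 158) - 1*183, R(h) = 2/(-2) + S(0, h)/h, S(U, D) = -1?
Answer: 118915/3 ≈ 39638.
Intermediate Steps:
R(h) = -1 - 1/h (R(h) = 2/(-2) - 1/h = 2*(-½) - 1/h = -1 - 1/h)
f = -541 (f = (-516 + 158) - 183 = -358 - 183 = -541)
-35 + f*((R((-3)²)*(-11))*(-6)) = -35 - 541*((-1 - 1*(-3)²)/((-3)²))*(-11)*(-6) = -35 - 541*((-1 - 1*9)/9)*(-11)*(-6) = -35 - 541*((-1 - 9)/9)*(-11)*(-6) = -35 - 541*((⅑)*(-10))*(-11)*(-6) = -35 - 541*(-10/9*(-11))*(-6) = -35 - 59510*(-6)/9 = -35 - 541*(-220/3) = -35 + 119020/3 = 118915/3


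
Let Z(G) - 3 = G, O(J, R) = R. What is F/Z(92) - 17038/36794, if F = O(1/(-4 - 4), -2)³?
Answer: -956481/1747715 ≈ -0.54728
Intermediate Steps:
F = -8 (F = (-2)³ = -8)
Z(G) = 3 + G
F/Z(92) - 17038/36794 = -8/(3 + 92) - 17038/36794 = -8/95 - 17038*1/36794 = -8*1/95 - 8519/18397 = -8/95 - 8519/18397 = -956481/1747715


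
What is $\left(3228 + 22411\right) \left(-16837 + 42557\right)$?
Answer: $659435080$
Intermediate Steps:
$\left(3228 + 22411\right) \left(-16837 + 42557\right) = 25639 \cdot 25720 = 659435080$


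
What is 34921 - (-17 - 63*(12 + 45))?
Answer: 38529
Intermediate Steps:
34921 - (-17 - 63*(12 + 45)) = 34921 - (-17 - 63*57) = 34921 - (-17 - 3591) = 34921 - 1*(-3608) = 34921 + 3608 = 38529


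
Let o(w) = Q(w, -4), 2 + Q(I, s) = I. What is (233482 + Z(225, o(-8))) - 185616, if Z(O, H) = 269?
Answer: 48135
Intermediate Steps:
Q(I, s) = -2 + I
o(w) = -2 + w
(233482 + Z(225, o(-8))) - 185616 = (233482 + 269) - 185616 = 233751 - 185616 = 48135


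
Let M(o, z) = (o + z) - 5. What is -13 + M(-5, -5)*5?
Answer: -88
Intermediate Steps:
M(o, z) = -5 + o + z
-13 + M(-5, -5)*5 = -13 + (-5 - 5 - 5)*5 = -13 - 15*5 = -13 - 75 = -88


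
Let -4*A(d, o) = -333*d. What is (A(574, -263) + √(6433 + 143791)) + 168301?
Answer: 432173/2 + 4*√9389 ≈ 2.1647e+5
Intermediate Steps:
A(d, o) = 333*d/4 (A(d, o) = -(-333)*d/4 = 333*d/4)
(A(574, -263) + √(6433 + 143791)) + 168301 = ((333/4)*574 + √(6433 + 143791)) + 168301 = (95571/2 + √150224) + 168301 = (95571/2 + 4*√9389) + 168301 = 432173/2 + 4*√9389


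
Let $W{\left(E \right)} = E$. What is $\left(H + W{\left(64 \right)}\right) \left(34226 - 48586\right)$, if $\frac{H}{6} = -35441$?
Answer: $3052677520$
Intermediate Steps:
$H = -212646$ ($H = 6 \left(-35441\right) = -212646$)
$\left(H + W{\left(64 \right)}\right) \left(34226 - 48586\right) = \left(-212646 + 64\right) \left(34226 - 48586\right) = \left(-212582\right) \left(-14360\right) = 3052677520$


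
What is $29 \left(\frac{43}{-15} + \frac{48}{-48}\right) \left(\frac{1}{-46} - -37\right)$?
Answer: $- \frac{476847}{115} \approx -4146.5$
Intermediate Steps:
$29 \left(\frac{43}{-15} + \frac{48}{-48}\right) \left(\frac{1}{-46} - -37\right) = 29 \left(43 \left(- \frac{1}{15}\right) + 48 \left(- \frac{1}{48}\right)\right) \left(- \frac{1}{46} + 37\right) = 29 \left(- \frac{43}{15} - 1\right) \frac{1701}{46} = 29 \left(- \frac{58}{15}\right) \frac{1701}{46} = \left(- \frac{1682}{15}\right) \frac{1701}{46} = - \frac{476847}{115}$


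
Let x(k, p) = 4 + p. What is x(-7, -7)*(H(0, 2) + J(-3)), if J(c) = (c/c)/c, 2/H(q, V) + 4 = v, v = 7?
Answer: -1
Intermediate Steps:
H(q, V) = ⅔ (H(q, V) = 2/(-4 + 7) = 2/3 = 2*(⅓) = ⅔)
J(c) = 1/c
x(-7, -7)*(H(0, 2) + J(-3)) = (4 - 7)*(⅔ + 1/(-3)) = -3*(⅔ - ⅓) = -3*⅓ = -1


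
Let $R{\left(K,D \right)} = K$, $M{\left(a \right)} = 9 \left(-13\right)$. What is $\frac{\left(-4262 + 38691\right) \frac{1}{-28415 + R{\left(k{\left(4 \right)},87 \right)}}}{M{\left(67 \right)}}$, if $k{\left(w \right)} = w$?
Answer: $\frac{34429}{3324087} \approx 0.010357$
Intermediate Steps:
$M{\left(a \right)} = -117$
$\frac{\left(-4262 + 38691\right) \frac{1}{-28415 + R{\left(k{\left(4 \right)},87 \right)}}}{M{\left(67 \right)}} = \frac{\left(-4262 + 38691\right) \frac{1}{-28415 + 4}}{-117} = \frac{34429}{-28411} \left(- \frac{1}{117}\right) = 34429 \left(- \frac{1}{28411}\right) \left(- \frac{1}{117}\right) = \left(- \frac{34429}{28411}\right) \left(- \frac{1}{117}\right) = \frac{34429}{3324087}$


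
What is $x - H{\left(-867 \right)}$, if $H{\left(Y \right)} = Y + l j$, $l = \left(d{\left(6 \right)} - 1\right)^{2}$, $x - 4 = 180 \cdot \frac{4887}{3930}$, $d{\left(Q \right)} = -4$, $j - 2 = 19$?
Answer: $\frac{74648}{131} \approx 569.83$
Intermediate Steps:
$j = 21$ ($j = 2 + 19 = 21$)
$x = \frac{29846}{131}$ ($x = 4 + 180 \cdot \frac{4887}{3930} = 4 + 180 \cdot 4887 \cdot \frac{1}{3930} = 4 + 180 \cdot \frac{1629}{1310} = 4 + \frac{29322}{131} = \frac{29846}{131} \approx 227.83$)
$l = 25$ ($l = \left(-4 - 1\right)^{2} = \left(-5\right)^{2} = 25$)
$H{\left(Y \right)} = 525 + Y$ ($H{\left(Y \right)} = Y + 25 \cdot 21 = Y + 525 = 525 + Y$)
$x - H{\left(-867 \right)} = \frac{29846}{131} - \left(525 - 867\right) = \frac{29846}{131} - -342 = \frac{29846}{131} + 342 = \frac{74648}{131}$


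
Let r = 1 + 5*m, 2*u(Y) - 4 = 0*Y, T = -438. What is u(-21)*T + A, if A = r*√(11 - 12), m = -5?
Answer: -876 - 24*I ≈ -876.0 - 24.0*I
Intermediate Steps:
u(Y) = 2 (u(Y) = 2 + (0*Y)/2 = 2 + (½)*0 = 2 + 0 = 2)
r = -24 (r = 1 + 5*(-5) = 1 - 25 = -24)
A = -24*I (A = -24*√(11 - 12) = -24*I ≈ -24.0*I)
u(-21)*T + A = 2*(-438) - 24*I = -876 - 24*I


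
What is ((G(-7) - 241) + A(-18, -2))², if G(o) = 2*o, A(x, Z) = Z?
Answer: 66049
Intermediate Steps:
((G(-7) - 241) + A(-18, -2))² = ((2*(-7) - 241) - 2)² = ((-14 - 241) - 2)² = (-255 - 2)² = (-257)² = 66049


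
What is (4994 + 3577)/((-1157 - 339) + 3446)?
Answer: 2857/650 ≈ 4.3954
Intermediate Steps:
(4994 + 3577)/((-1157 - 339) + 3446) = 8571/(-1496 + 3446) = 8571/1950 = 8571*(1/1950) = 2857/650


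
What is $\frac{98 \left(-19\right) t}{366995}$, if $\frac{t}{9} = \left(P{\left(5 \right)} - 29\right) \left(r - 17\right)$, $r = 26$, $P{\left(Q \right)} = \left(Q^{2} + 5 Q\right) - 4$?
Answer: $- \frac{2563974}{366995} \approx -6.9864$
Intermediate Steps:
$P{\left(Q \right)} = -4 + Q^{2} + 5 Q$
$t = 1377$ ($t = 9 \left(\left(-4 + 5^{2} + 5 \cdot 5\right) - 29\right) \left(26 - 17\right) = 9 \left(\left(-4 + 25 + 25\right) - 29\right) 9 = 9 \left(46 - 29\right) 9 = 9 \cdot 17 \cdot 9 = 9 \cdot 153 = 1377$)
$\frac{98 \left(-19\right) t}{366995} = \frac{98 \left(-19\right) 1377}{366995} = \left(-1862\right) 1377 \cdot \frac{1}{366995} = \left(-2563974\right) \frac{1}{366995} = - \frac{2563974}{366995}$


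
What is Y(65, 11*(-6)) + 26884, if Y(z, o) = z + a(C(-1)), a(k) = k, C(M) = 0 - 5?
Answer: 26944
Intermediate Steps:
C(M) = -5
Y(z, o) = -5 + z (Y(z, o) = z - 5 = -5 + z)
Y(65, 11*(-6)) + 26884 = (-5 + 65) + 26884 = 60 + 26884 = 26944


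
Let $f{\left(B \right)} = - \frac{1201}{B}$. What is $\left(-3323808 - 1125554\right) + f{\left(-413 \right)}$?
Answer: $- \frac{1837585305}{413} \approx -4.4494 \cdot 10^{6}$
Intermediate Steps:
$\left(-3323808 - 1125554\right) + f{\left(-413 \right)} = \left(-3323808 - 1125554\right) - \frac{1201}{-413} = -4449362 - - \frac{1201}{413} = -4449362 + \frac{1201}{413} = - \frac{1837585305}{413}$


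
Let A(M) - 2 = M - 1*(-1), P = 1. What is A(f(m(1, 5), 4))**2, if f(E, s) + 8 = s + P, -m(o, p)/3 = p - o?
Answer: 0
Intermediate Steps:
m(o, p) = -3*p + 3*o (m(o, p) = -3*(p - o) = -3*p + 3*o)
f(E, s) = -7 + s (f(E, s) = -8 + (s + 1) = -8 + (1 + s) = -7 + s)
A(M) = 3 + M (A(M) = 2 + (M - 1*(-1)) = 2 + (M + 1) = 2 + (1 + M) = 3 + M)
A(f(m(1, 5), 4))**2 = (3 + (-7 + 4))**2 = (3 - 3)**2 = 0**2 = 0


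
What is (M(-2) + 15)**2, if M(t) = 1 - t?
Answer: 324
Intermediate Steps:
(M(-2) + 15)**2 = ((1 - 1*(-2)) + 15)**2 = ((1 + 2) + 15)**2 = (3 + 15)**2 = 18**2 = 324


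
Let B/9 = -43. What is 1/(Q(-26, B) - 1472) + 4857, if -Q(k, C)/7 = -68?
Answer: 4837571/996 ≈ 4857.0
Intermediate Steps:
B = -387 (B = 9*(-43) = -387)
Q(k, C) = 476 (Q(k, C) = -7*(-68) = 476)
1/(Q(-26, B) - 1472) + 4857 = 1/(476 - 1472) + 4857 = 1/(-996) + 4857 = -1/996 + 4857 = 4837571/996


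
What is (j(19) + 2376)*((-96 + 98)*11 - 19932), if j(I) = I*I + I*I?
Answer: -61681180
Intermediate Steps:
j(I) = 2*I**2 (j(I) = I**2 + I**2 = 2*I**2)
(j(19) + 2376)*((-96 + 98)*11 - 19932) = (2*19**2 + 2376)*((-96 + 98)*11 - 19932) = (2*361 + 2376)*(2*11 - 19932) = (722 + 2376)*(22 - 19932) = 3098*(-19910) = -61681180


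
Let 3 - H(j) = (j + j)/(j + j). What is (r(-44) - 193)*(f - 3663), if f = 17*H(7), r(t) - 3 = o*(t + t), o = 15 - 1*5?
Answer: 3883030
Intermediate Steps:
o = 10 (o = 15 - 5 = 10)
H(j) = 2 (H(j) = 3 - (j + j)/(j + j) = 3 - 2*j/(2*j) = 3 - 2*j*1/(2*j) = 3 - 1*1 = 3 - 1 = 2)
r(t) = 3 + 20*t (r(t) = 3 + 10*(t + t) = 3 + 10*(2*t) = 3 + 20*t)
f = 34 (f = 17*2 = 34)
(r(-44) - 193)*(f - 3663) = ((3 + 20*(-44)) - 193)*(34 - 3663) = ((3 - 880) - 193)*(-3629) = (-877 - 193)*(-3629) = -1070*(-3629) = 3883030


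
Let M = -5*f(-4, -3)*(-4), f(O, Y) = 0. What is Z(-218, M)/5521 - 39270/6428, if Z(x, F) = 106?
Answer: -108064151/17744494 ≈ -6.0900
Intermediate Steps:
M = 0 (M = -5*0*(-4) = 0*(-4) = 0)
Z(-218, M)/5521 - 39270/6428 = 106/5521 - 39270/6428 = 106*(1/5521) - 39270*1/6428 = 106/5521 - 19635/3214 = -108064151/17744494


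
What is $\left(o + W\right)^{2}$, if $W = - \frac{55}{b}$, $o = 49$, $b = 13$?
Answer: $\frac{338724}{169} \approx 2004.3$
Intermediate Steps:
$W = - \frac{55}{13} \approx -4.2308$
$\left(o + W\right)^{2} = \left(49 - \frac{55}{13}\right)^{2} = \left(\frac{582}{13}\right)^{2} = \frac{338724}{169}$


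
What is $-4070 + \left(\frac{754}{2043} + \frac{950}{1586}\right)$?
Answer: $- \frac{6592234583}{1620099} \approx -4069.0$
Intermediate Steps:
$-4070 + \left(\frac{754}{2043} + \frac{950}{1586}\right) = -4070 + \left(754 \cdot \frac{1}{2043} + 950 \cdot \frac{1}{1586}\right) = -4070 + \left(\frac{754}{2043} + \frac{475}{793}\right) = -4070 + \frac{1568347}{1620099} = - \frac{6592234583}{1620099}$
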